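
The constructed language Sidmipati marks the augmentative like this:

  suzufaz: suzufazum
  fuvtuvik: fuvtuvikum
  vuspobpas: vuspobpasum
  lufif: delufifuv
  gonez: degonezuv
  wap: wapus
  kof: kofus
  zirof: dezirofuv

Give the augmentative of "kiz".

"kiz" has 1 vowel. The stems with 1 vowel (kof → kofus, wap → wapus) add -us.
The other patterns: stems with 2 vowels add de- … -uv around the stem; stems with 3 vowels add -um.
So kiz → kizus.

kizus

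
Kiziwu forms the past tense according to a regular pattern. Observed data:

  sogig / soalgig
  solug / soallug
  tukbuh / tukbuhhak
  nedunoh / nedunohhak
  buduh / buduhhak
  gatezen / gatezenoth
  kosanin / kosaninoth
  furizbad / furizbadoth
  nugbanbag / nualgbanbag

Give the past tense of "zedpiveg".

tukbuh and solug both have last vowel 'u' yet inflect differently (tukbuhhak, soallug), so the last vowel is not what conditions the rule; the final letter is.
"zedpiveg" ends in -g. The stems ending in -g (nugbanbag → nualgbanbag, solug → soallug, sogig → soalgig) insert -al- after the first vowel.
The other patterns: stems ending in -h double the final consonant and add -ak; stems ending in -d or -n add -oth.
So zedpiveg → zealdpiveg.

zealdpiveg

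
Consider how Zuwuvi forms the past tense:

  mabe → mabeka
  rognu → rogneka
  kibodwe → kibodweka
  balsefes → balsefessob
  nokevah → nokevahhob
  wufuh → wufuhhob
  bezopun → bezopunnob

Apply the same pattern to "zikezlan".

zikezlannob

mabe and balsefes both have last vowel 'e' yet inflect differently (mabeka, balsefessob), so the last vowel is not what conditions the rule; whether the stem ends in a vowel or a consonant is.
"zikezlan" ends in a consonant. The stems ending in a consonant (balsefes → balsefessob, nokevah → nokevahhob, wufuh → wufuhhob) double the final consonant and add -ob.
So zikezlan → zikezlannob.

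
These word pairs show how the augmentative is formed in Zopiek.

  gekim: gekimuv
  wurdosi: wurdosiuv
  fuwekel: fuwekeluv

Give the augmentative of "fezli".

fezliuv

Every pair shown (gekim → gekimuv, wurdosi → wurdosiuv, fuwekel → fuwekeluv) follows the same rule: add -uv.
So fezli → fezliuv.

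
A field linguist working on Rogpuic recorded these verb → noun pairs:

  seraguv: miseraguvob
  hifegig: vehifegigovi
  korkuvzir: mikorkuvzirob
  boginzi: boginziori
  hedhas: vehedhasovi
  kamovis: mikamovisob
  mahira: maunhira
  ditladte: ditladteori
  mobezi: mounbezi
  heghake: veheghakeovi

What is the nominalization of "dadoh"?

hedhas and kamovis both end in -s yet inflect differently (vehedhasovi, mikamovisob), so the final letter is not what conditions the rule; the first letter is.
"dadoh" begins with d-. The one such stem in the data (ditladte → ditladteori) adds -ori, so the same rule applies.
The other patterns: stems beginning with m- insert -un- after the first vowel; stems beginning with h- add ve- … -ovi around the stem; stems beginning with k- or s- add mi- … -ob around the stem.
So dadoh → dadohori.

dadohori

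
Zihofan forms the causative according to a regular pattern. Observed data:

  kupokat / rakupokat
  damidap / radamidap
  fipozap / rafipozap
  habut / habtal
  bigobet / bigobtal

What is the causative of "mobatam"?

ramobatam

kupokat and habut both end in -t yet inflect differently (rakupokat, habtal), so the final letter is not what conditions the rule; the last vowel is.
"mobatam" has last vowel 'a'. The stems whose last vowel is 'a' (kupokat → rakupokat, damidap → radamidap, fipozap → rafipozap) add the prefix ra-.
The other pattern: stems whose last vowel is 'e' or 'u' delete the last vowel and add -al.
So mobatam → ramobatam.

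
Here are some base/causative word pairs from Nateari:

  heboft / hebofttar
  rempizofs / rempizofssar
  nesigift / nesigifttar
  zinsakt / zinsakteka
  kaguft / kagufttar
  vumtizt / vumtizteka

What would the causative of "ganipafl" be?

ganipafllar

nesigift and zinsakt both end in -t yet inflect differently (nesigifttar, zinsakteka), so the final letter is not what conditions the rule; the second-to-last letter is.
"ganipafl" has second-to-last letter 'f'. The stems whose second-to-last letter is 'f' (nesigift → nesigifttar, heboft → hebofttar, kaguft → kagufttar) double the final consonant and add -ar.
So ganipafl → ganipafllar.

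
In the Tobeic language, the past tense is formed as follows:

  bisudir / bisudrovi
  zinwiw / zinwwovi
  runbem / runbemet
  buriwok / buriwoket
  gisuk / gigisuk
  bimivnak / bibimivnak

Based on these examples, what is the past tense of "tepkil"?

buriwok and gisuk both end in -k yet inflect differently (buriwoket, gigisuk), so the final letter is not what conditions the rule; the last vowel is.
"tepkil" has last vowel 'i'. The stems whose last vowel is 'i' (bisudir → bisudrovi, zinwiw → zinwwovi) delete the last vowel and add -ovi.
The other patterns: stems whose last vowel is 'e' or 'o' add -et; stems whose last vowel is 'a' or 'u' repeat the first consonant+vowel as a prefix.
So tepkil → tepklovi.

tepklovi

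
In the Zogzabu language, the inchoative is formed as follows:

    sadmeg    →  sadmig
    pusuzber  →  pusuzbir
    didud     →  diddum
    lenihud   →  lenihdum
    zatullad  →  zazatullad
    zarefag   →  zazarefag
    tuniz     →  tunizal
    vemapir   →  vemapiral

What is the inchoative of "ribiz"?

"ribiz" has last vowel 'i'. The stems whose last vowel is 'i' (tuniz → tunizal, vemapir → vemapiral) add -al.
The other patterns: stems whose last vowel is 'e' change the last vowel to 'i'; stems whose last vowel is 'u' delete the last vowel and add -um; stems whose last vowel is 'a' repeat the first consonant+vowel as a prefix.
So ribiz → ribizal.

ribizal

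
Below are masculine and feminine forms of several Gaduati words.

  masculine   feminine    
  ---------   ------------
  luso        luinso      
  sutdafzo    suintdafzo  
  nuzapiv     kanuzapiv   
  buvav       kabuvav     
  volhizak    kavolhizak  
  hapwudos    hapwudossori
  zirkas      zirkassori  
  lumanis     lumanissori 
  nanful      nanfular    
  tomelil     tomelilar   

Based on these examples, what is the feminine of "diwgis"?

luso and hapwudos both have last vowel 'o' yet inflect differently (luinso, hapwudossori), so the last vowel is not what conditions the rule; the final letter is.
"diwgis" ends in -s. The stems ending in -s (hapwudos → hapwudossori, zirkas → zirkassori, lumanis → lumanissori) double the final consonant and add -ori.
So diwgis → diwgissori.

diwgissori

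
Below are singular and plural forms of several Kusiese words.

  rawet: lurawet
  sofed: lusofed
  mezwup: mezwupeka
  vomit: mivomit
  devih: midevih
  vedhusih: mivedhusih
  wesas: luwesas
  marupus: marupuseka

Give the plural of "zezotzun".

rawet and vomit both end in -t yet inflect differently (lurawet, mivomit), so the final letter is not what conditions the rule; the last vowel is.
"zezotzun" has last vowel 'u'. The stems whose last vowel is 'u' (mezwup → mezwupeka, marupus → marupuseka) add -eka.
So zezotzun → zezotzuneka.

zezotzuneka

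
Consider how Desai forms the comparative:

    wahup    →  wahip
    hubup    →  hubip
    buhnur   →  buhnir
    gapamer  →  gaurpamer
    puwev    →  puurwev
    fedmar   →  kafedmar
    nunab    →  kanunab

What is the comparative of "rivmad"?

buhnur and gapamer both end in -r yet inflect differently (buhnir, gaurpamer), so the final letter is not what conditions the rule; the last vowel is.
"rivmad" has last vowel 'a'. The stems whose last vowel is 'a' (fedmar → kafedmar, nunab → kanunab) add the prefix ka-.
So rivmad → karivmad.

karivmad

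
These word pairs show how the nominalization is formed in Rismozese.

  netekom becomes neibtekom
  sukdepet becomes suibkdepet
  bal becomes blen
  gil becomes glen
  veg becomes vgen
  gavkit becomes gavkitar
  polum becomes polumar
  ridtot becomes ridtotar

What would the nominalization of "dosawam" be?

gavkit and sukdepet both end in -t yet inflect differently (gavkitar, suibkdepet), so the final letter is not what conditions the rule; the number of vowels is.
"dosawam" has 3 vowels. The stems with 3 vowels (sukdepet → suibkdepet, netekom → neibtekom) insert -ib- after the first vowel.
The other patterns: stems with 1 vowel delete the last vowel and add -en; stems with 2 vowels add -ar.
So dosawam → doibsawam.

doibsawam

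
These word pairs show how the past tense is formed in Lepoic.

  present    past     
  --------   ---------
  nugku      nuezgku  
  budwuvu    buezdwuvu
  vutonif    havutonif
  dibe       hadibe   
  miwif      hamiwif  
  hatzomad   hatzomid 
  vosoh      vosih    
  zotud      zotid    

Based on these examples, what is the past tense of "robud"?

nugku and zotud both have last vowel 'u' yet inflect differently (nuezgku, zotid), so the last vowel is not what conditions the rule; the final letter is.
"robud" ends in -d. The stems ending in -d (hatzomad → hatzomid, zotud → zotid) change the last vowel to 'i'.
The other patterns: stems ending in -u insert -ez- after the first vowel; stems ending in -e or -f add the prefix ha-.
So robud → robid.

robid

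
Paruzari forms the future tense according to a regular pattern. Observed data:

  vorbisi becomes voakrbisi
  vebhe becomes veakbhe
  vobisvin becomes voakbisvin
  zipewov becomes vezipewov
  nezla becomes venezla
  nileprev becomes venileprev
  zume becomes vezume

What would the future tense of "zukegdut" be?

vezukegdut

vebhe and zume both end in -e yet inflect differently (veakbhe, vezume), so the final letter is not what conditions the rule; the first letter is.
"zukegdut" begins with z-. The stems beginning with z- (zipewov → vezipewov, zume → vezume) add the prefix ve-.
The other pattern: stems beginning with v- insert -ak- after the first vowel.
So zukegdut → vezukegdut.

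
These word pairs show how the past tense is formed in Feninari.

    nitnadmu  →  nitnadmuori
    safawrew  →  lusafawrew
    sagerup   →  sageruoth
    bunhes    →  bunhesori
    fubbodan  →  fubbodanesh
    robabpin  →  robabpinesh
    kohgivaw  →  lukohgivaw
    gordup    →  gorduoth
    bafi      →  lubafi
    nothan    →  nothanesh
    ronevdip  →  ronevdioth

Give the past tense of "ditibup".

"ditibup" ends in -p. The stems ending in -p (ronevdip → ronevdioth, sagerup → sageruoth, gordup → gorduoth) drop the final letter and add -oth.
The other patterns: stems ending in -n add -esh; stems ending in -i or -w add the prefix lu-; stems ending in -s or -u add -ori.
So ditibup → ditibuoth.

ditibuoth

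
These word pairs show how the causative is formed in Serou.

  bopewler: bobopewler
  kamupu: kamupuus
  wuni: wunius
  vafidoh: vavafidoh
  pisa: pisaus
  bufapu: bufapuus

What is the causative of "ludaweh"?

luludaweh

bopewler and bufapu both begin with b- yet inflect differently (bobopewler, bufapuus), so the first letter is not what conditions the rule; whether the stem ends in a vowel or a consonant is.
"ludaweh" ends in a consonant. The stems ending in a consonant (bopewler → bobopewler, vafidoh → vavafidoh) repeat the first consonant+vowel as a prefix.
So ludaweh → luludaweh.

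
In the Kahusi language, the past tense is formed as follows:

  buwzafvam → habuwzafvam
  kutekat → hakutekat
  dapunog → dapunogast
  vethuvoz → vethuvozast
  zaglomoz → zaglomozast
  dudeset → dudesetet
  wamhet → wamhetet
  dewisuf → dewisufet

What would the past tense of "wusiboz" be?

wusibozast

kutekat and dudeset both end in -t yet inflect differently (hakutekat, dudesetet), so the final letter is not what conditions the rule; the last vowel is.
"wusiboz" has last vowel 'o'. The stems whose last vowel is 'o' (dapunog → dapunogast, vethuvoz → vethuvozast, zaglomoz → zaglomozast) add -ast.
The other patterns: stems whose last vowel is 'a' add the prefix ha-; stems whose last vowel is 'e' or 'u' add -et.
So wusiboz → wusibozast.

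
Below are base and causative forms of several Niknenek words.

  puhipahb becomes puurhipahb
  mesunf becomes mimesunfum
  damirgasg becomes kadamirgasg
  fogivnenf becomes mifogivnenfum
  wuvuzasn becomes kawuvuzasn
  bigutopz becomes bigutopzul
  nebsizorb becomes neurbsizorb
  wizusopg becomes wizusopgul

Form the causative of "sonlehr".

wizusopg and damirgasg both end in -g yet inflect differently (wizusopgul, kadamirgasg), so the final letter is not what conditions the rule; the second-to-last letter is.
"sonlehr" has second-to-last letter 'h'. The one such stem in the data (puhipahb → puurhipahb) inserts -ur- after the first vowel (as does nebsizorb), so the same rule applies.
The other patterns: stems whose second-to-last letter is 'n' add mi- … -um around the stem; stems whose second-to-last letter is 'p' add -ul; stems whose second-to-last letter is 's' add the prefix ka-.
So sonlehr → sournlehr.

sournlehr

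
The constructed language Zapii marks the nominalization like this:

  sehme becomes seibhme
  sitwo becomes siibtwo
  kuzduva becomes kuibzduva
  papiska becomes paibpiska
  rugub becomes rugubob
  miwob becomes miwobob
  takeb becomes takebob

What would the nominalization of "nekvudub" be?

nekvudubob

sitwo and miwob both have last vowel 'o' yet inflect differently (siibtwo, miwobob), so the last vowel is not what conditions the rule; whether the stem ends in a vowel or a consonant is.
"nekvudub" ends in a consonant. The stems ending in a consonant (rugub → rugubob, miwob → miwobob, takeb → takebob) add -ob.
So nekvudub → nekvudubob.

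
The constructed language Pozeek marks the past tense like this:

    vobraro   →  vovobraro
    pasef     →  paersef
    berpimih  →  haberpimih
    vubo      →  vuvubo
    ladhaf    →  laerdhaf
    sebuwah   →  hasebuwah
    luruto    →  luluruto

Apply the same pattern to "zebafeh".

ladhaf and sebuwah both have last vowel 'a' yet inflect differently (laerdhaf, hasebuwah), so the last vowel is not what conditions the rule; the final letter is.
"zebafeh" ends in -h. The stems ending in -h (berpimih → haberpimih, sebuwah → hasebuwah) add the prefix ha-.
So zebafeh → hazebafeh.

hazebafeh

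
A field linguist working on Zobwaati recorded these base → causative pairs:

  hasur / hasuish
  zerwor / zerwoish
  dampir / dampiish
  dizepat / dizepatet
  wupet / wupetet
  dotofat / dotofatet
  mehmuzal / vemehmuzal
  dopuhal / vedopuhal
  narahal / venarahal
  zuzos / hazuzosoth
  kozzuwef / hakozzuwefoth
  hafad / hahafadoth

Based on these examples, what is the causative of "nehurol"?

venehurol

dizepat and mehmuzal both have last vowel 'a' yet inflect differently (dizepatet, vemehmuzal), so the last vowel is not what conditions the rule; the final letter is.
"nehurol" ends in -l. The stems ending in -l (mehmuzal → vemehmuzal, dopuhal → vedopuhal, narahal → venarahal) add the prefix ve-.
So nehurol → venehurol.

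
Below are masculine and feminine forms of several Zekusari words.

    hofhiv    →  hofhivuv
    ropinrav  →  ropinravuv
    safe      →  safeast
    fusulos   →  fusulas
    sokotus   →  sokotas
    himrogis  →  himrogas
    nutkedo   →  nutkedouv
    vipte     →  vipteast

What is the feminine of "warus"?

waras

himrogis and hofhiv both have last vowel 'i' yet inflect differently (himrogas, hofhivuv), so the last vowel is not what conditions the rule; the final letter is.
"warus" ends in -s. The stems ending in -s (fusulos → fusulas, sokotus → sokotas, himrogis → himrogas) change the last vowel to 'a'.
So warus → waras.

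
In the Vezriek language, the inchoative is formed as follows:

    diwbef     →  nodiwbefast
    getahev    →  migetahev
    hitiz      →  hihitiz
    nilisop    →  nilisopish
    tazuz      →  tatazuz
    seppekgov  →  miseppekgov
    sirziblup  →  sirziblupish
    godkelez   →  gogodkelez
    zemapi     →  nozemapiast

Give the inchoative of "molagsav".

mimolagsav

tazuz and sirziblup both have last vowel 'u' yet inflect differently (tatazuz, sirziblupish), so the last vowel is not what conditions the rule; the final letter is.
"molagsav" ends in -v. The stems ending in -v (seppekgov → miseppekgov, getahev → migetahev) add the prefix mi-.
So molagsav → mimolagsav.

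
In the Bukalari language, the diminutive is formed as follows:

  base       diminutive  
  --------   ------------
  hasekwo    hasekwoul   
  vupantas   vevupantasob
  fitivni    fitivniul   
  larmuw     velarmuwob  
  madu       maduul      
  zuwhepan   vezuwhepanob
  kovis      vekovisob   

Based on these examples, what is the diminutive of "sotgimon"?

"sotgimon" ends in a consonant. The stems ending in a consonant (vupantas → vevupantasob, zuwhepan → vezuwhepanob, kovis → vekovisob) add ve- … -ob around the stem.
So sotgimon → vesotgimonob.

vesotgimonob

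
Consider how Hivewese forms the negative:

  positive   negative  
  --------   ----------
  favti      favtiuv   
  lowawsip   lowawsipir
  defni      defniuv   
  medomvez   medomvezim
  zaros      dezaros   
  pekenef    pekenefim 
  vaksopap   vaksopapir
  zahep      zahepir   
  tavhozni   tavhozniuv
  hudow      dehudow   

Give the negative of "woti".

lowawsip and favti both have last vowel 'i' yet inflect differently (lowawsipir, favtiuv), so the last vowel is not what conditions the rule; the final letter is.
"woti" ends in -i. The stems ending in -i (favti → favtiuv, defni → defniuv, tavhozni → tavhozniuv) add -uv.
The other patterns: stems ending in -p add -ir; stems ending in -f or -z add -im; stems ending in -s or -w add the prefix de-.
So woti → wotiuv.

wotiuv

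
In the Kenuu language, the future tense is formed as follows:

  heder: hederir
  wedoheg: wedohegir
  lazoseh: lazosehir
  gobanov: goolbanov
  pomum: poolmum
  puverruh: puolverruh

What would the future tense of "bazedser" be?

bazedserir

lazoseh and puverruh both end in -h yet inflect differently (lazosehir, puolverruh), so the final letter is not what conditions the rule; the last vowel is.
"bazedser" has last vowel 'e'. The stems whose last vowel is 'e' (heder → hederir, wedoheg → wedohegir, lazoseh → lazosehir) add -ir.
The other pattern: stems whose last vowel is 'o' or 'u' insert -ol- after the first vowel.
So bazedser → bazedserir.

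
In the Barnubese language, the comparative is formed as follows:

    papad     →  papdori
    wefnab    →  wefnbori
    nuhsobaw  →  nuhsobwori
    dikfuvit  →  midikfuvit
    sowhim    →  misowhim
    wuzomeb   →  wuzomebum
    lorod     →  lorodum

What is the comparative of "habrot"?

wefnab and wuzomeb both end in -b yet inflect differently (wefnbori, wuzomebum), so the final letter is not what conditions the rule; the last vowel is.
"habrot" has last vowel 'o'. The one such stem in the data (lorod → lorodum) adds -um, so the same rule applies.
So habrot → habrotum.

habrotum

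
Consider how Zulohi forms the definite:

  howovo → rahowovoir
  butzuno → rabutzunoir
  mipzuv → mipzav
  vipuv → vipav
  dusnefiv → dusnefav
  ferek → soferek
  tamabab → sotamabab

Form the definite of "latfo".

"latfo" ends in -o. The stems ending in -o (howovo → rahowovoir, butzuno → rabutzunoir) add ra- … -ir around the stem.
So latfo → ralatfoir.

ralatfoir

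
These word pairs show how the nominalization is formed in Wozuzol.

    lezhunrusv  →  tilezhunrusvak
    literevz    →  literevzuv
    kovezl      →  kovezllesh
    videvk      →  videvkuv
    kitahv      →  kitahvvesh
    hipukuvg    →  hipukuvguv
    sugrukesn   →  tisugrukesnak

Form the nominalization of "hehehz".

lezhunrusv and kitahv both end in -v yet inflect differently (tilezhunrusvak, kitahvvesh), so the final letter is not what conditions the rule; the second-to-last letter is.
"hehehz" has second-to-last letter 'h'. The one such stem in the data (kitahv → kitahvvesh) doubles the final consonant and adds -esh (as does kovezl), so the same rule applies.
The other patterns: stems whose second-to-last letter is 's' add ti- … -ak around the stem; stems whose second-to-last letter is 'v' add -uv.
So hehehz → hehehzzesh.

hehehzzesh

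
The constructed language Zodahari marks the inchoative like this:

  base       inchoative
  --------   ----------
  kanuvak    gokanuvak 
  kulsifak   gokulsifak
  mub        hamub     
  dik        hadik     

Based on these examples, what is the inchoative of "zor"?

hazor

"zor" has 1 vowel. The stems with 1 vowel (mub → hamub, dik → hadik) add the prefix ha-.
The other pattern: stems with 3 vowels add the prefix go-.
So zor → hazor.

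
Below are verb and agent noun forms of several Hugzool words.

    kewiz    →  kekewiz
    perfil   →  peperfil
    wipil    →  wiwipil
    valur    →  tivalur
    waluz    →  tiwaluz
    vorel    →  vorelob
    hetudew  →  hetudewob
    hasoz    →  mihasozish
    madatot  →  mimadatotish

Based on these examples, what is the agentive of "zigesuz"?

tizigesuz

"zigesuz" has last vowel 'u'. The stems whose last vowel is 'u' (valur → tivalur, waluz → tiwaluz) add the prefix ti-.
The other patterns: stems whose last vowel is 'i' repeat the first consonant+vowel as a prefix; stems whose last vowel is 'e' add -ob; stems whose last vowel is 'o' add mi- … -ish around the stem.
So zigesuz → tizigesuz.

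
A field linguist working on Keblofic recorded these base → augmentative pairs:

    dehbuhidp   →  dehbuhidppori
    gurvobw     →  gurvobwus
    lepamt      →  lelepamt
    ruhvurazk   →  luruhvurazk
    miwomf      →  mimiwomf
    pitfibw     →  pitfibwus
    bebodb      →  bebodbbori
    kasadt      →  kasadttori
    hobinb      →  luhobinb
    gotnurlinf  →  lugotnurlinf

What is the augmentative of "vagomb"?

lepamt and kasadt both end in -t yet inflect differently (lelepamt, kasadttori), so the final letter is not what conditions the rule; the second-to-last letter is.
"vagomb" has second-to-last letter 'm'. The stems whose second-to-last letter is 'm' (miwomf → mimiwomf, lepamt → lelepamt) repeat the first consonant+vowel as a prefix.
The other patterns: stems whose second-to-last letter is 'b' add -us; stems whose second-to-last letter is 'd' double the final consonant and add -ori; stems whose second-to-last letter is 'n' or 'z' add the prefix lu-.
So vagomb → vavagomb.

vavagomb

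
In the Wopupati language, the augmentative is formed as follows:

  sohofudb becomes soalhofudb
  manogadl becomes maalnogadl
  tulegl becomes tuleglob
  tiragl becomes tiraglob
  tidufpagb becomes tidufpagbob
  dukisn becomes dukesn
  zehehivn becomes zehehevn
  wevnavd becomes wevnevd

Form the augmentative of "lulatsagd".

"lulatsagd" has second-to-last letter 'g'. The stems whose second-to-last letter is 'g' (tulegl → tuleglob, tiragl → tiraglob, tidufpagb → tidufpagbob) add -ob.
So lulatsagd → lulatsagdob.

lulatsagdob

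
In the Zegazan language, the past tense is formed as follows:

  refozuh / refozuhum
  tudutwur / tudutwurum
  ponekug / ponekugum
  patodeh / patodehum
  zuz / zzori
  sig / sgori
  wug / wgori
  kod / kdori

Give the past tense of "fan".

ponekug and sig both end in -g yet inflect differently (ponekugum, sgori), so the final letter is not what conditions the rule; the number of vowels is.
"fan" has 1 vowel. The stems with 1 vowel (zuz → zzori, sig → sgori, wug → wgori) delete the last vowel and add -ori.
So fan → fnori.

fnori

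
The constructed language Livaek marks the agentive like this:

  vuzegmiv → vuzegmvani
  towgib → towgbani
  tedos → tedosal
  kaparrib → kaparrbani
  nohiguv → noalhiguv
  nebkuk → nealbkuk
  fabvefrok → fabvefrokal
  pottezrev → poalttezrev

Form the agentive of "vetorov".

vetoroval

"vetorov" has last vowel 'o'. The stems whose last vowel is 'o' (tedos → tedosal, fabvefrok → fabvefrokal) add -al.
The other patterns: stems whose last vowel is 'i' delete the last vowel and add -ani; stems whose last vowel is 'e' or 'u' insert -al- after the first vowel.
So vetorov → vetoroval.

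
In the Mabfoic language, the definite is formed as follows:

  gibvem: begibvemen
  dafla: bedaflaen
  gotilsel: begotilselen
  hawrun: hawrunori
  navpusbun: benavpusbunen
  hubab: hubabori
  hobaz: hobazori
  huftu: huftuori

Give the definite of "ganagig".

beganagigen

hawrun and navpusbun both end in -n yet inflect differently (hawrunori, benavpusbunen), so the final letter is not what conditions the rule; the first letter is.
"ganagig" begins with g-. The stems beginning with g- (gibvem → begibvemen, gotilsel → begotilselen) add be- … -en around the stem.
The other pattern: stems beginning with h- add -ori.
So ganagig → beganagigen.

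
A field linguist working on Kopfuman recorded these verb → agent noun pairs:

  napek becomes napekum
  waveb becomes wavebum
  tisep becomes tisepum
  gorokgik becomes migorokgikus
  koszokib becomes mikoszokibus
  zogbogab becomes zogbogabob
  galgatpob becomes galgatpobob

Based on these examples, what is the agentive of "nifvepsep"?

napek and gorokgik both end in -k yet inflect differently (napekum, migorokgikus), so the final letter is not what conditions the rule; the last vowel is.
"nifvepsep" has last vowel 'e'. The stems whose last vowel is 'e' (napek → napekum, waveb → wavebum, tisep → tisepum) add -um.
So nifvepsep → nifvepsepum.

nifvepsepum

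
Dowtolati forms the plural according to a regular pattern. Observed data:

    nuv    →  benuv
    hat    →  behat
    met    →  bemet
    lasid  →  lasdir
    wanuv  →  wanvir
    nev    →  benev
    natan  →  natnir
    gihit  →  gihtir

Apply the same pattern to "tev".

nev and wanuv both end in -v yet inflect differently (benev, wanvir), so the final letter is not what conditions the rule; the number of vowels is.
"tev" has 1 vowel. The stems with 1 vowel (hat → behat, met → bemet, nev → benev) add the prefix be-.
So tev → betev.

betev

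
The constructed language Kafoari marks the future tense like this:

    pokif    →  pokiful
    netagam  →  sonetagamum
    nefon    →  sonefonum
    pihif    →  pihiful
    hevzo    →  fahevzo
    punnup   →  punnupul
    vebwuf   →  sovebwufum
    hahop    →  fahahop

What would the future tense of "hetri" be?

"hetri" begins with h-. The stems beginning with h- (hevzo → fahevzo, hahop → fahahop) add the prefix fa-.
So hetri → fahetri.

fahetri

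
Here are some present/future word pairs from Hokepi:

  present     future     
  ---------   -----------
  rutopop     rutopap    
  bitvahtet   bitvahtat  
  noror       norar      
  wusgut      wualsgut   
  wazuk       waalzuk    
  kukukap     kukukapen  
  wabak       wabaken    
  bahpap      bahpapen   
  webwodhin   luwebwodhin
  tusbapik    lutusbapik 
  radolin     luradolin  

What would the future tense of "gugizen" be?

bitvahtet and wusgut both end in -t yet inflect differently (bitvahtat, wualsgut), so the final letter is not what conditions the rule; the last vowel is.
"gugizen" has last vowel 'e'. The one such stem in the data (bitvahtet → bitvahtat) changes the last vowel to 'a' (as do rutopop, noror), so the same rule applies.
The other patterns: stems whose last vowel is 'u' insert -al- after the first vowel; stems whose last vowel is 'a' add -en; stems whose last vowel is 'i' add the prefix lu-.
So gugizen → gugizan.

gugizan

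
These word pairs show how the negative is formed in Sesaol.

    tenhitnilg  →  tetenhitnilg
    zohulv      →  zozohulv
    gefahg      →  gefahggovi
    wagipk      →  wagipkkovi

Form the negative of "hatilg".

"hatilg" has second-to-last letter 'l'. The stems whose second-to-last letter is 'l' (tenhitnilg → tetenhitnilg, zohulv → zozohulv) repeat the first consonant+vowel as a prefix.
The other pattern: stems whose second-to-last letter is 'h' or 'p' double the final consonant and add -ovi.
So hatilg → hahatilg.

hahatilg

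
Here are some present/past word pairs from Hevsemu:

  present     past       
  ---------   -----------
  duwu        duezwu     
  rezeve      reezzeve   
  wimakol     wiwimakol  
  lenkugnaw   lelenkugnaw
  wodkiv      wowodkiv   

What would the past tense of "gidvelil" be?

gigidvelil

rezeve and wimakol both have 3 vowels yet inflect differently (reezzeve, wiwimakol), so the number of vowels is not what conditions the rule; whether the stem ends in a vowel or a consonant is.
"gidvelil" ends in a consonant. The stems ending in a consonant (wimakol → wiwimakol, lenkugnaw → lelenkugnaw, wodkiv → wowodkiv) repeat the first consonant+vowel as a prefix.
The other pattern: stems ending in a vowel insert -ez- after the first vowel.
So gidvelil → gigidvelil.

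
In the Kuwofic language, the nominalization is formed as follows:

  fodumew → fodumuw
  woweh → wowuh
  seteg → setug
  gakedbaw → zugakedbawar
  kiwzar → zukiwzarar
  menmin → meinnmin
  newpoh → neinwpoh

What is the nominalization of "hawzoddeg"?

fodumew and gakedbaw both end in -w yet inflect differently (fodumuw, zugakedbawar), so the final letter is not what conditions the rule; the last vowel is.
"hawzoddeg" has last vowel 'e'. The stems whose last vowel is 'e' (fodumew → fodumuw, woweh → wowuh, seteg → setug) change the last vowel to 'u'.
The other patterns: stems whose last vowel is 'a' add zu- … -ar around the stem; stems whose last vowel is 'i' or 'o' insert -in- after the first vowel.
So hawzoddeg → hawzoddug.

hawzoddug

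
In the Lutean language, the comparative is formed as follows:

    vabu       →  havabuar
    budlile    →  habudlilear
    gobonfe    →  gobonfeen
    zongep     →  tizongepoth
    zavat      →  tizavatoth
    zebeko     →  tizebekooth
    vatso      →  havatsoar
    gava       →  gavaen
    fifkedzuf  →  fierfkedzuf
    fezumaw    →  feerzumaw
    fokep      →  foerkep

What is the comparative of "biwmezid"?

gobonfe and budlile both end in -e yet inflect differently (gobonfeen, habudlilear), so the final letter is not what conditions the rule; the first letter is.
"biwmezid" begins with b-. The one such stem in the data (budlile → habudlilear) adds ha- … -ar around the stem, so the same rule applies.
The other patterns: stems beginning with g- add -en; stems beginning with z- add ti- … -oth around the stem; stems beginning with f- insert -er- after the first vowel.
So biwmezid → habiwmezidar.

habiwmezidar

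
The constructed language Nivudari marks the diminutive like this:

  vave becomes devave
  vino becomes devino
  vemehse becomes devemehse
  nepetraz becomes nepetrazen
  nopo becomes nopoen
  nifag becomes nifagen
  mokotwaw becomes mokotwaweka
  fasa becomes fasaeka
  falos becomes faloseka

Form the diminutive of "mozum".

mozumeka

vino and nopo both end in -o yet inflect differently (devino, nopoen), so the final letter is not what conditions the rule; the first letter is.
"mozum" begins with m-. The one such stem in the data (mokotwaw → mokotwaweka) adds -eka, so the same rule applies.
The other patterns: stems beginning with v- add the prefix de-; stems beginning with n- add -en.
So mozum → mozumeka.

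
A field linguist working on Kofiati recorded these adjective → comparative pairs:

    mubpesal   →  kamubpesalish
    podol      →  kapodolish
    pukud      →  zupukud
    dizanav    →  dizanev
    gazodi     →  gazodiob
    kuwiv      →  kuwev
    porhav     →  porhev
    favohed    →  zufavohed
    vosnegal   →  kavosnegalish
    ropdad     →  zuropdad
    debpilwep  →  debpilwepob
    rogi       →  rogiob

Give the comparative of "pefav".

dizanav and mubpesal both have last vowel 'a' yet inflect differently (dizanev, kamubpesalish), so the last vowel is not what conditions the rule; the final letter is.
"pefav" ends in -v. The stems ending in -v (kuwiv → kuwev, dizanav → dizanev, porhav → porhev) change the last vowel to 'e'.
The other patterns: stems ending in -l add ka- … -ish around the stem; stems ending in -i or -p add -ob; stems ending in -d add the prefix zu-.
So pefav → pefev.

pefev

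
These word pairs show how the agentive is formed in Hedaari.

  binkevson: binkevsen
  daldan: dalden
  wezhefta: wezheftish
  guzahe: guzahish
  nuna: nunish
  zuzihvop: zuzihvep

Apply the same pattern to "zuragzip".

"zuragzip" ends in a consonant. The stems ending in a consonant (binkevson → binkevsen, zuzihvop → zuzihvep, daldan → dalden) change the last vowel to 'e'.
The other pattern: stems ending in a vowel drop the final letter and add -ish.
So zuragzip → zuragzep.

zuragzep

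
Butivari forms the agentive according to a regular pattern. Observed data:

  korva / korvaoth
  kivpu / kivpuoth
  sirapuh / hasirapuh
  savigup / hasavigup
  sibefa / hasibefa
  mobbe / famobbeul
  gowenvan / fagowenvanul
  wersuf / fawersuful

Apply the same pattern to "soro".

"soro" begins with s-. The stems beginning with s- (sirapuh → hasirapuh, savigup → hasavigup, sibefa → hasibefa) add the prefix ha-.
So soro → hasoro.

hasoro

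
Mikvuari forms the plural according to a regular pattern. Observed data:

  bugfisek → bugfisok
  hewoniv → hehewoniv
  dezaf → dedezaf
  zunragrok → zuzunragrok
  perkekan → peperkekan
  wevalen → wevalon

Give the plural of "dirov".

didirov

"dirov" has last vowel 'o'. The one such stem in the data (zunragrok → zuzunragrok) repeats the first consonant+vowel as a prefix (as do perkekan, dezaf), so the same rule applies.
The other pattern: stems whose last vowel is 'e' change the last vowel to 'o'.
So dirov → didirov.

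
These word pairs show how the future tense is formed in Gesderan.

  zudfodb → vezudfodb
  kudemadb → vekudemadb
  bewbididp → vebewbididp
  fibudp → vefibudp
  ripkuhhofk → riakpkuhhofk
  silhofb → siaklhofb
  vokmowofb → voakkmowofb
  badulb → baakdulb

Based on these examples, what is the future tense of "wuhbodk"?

vewuhbodk

zudfodb and silhofb both end in -b yet inflect differently (vezudfodb, siaklhofb), so the final letter is not what conditions the rule; the second-to-last letter is.
"wuhbodk" has second-to-last letter 'd'. The stems whose second-to-last letter is 'd' (zudfodb → vezudfodb, kudemadb → vekudemadb, bewbididp → vebewbididp) add the prefix ve-.
So wuhbodk → vewuhbodk.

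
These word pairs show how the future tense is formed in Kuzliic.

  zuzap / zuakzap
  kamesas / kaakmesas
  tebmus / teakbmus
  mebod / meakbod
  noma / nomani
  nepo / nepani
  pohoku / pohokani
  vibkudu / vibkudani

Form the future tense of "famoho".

zuzap and noma both have last vowel 'a' yet inflect differently (zuakzap, nomani), so the last vowel is not what conditions the rule; whether the stem ends in a vowel or a consonant is.
"famoho" ends in a vowel. The stems ending in a vowel (noma → nomani, nepo → nepani, pohoku → pohokani) drop the final letter and add -ani.
The other pattern: stems ending in a consonant insert -ak- after the first vowel.
So famoho → famohani.

famohani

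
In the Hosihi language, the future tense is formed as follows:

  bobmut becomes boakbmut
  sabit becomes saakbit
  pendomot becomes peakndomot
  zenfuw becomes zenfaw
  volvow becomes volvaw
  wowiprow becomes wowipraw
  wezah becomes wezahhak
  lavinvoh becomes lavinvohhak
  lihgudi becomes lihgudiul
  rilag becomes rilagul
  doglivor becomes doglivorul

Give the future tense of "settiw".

bobmut and zenfuw both have last vowel 'u' yet inflect differently (boakbmut, zenfaw), so the last vowel is not what conditions the rule; the final letter is.
"settiw" ends in -w. The stems ending in -w (zenfuw → zenfaw, volvow → volvaw, wowiprow → wowipraw) change the last vowel to 'a'.
So settiw → settaw.

settaw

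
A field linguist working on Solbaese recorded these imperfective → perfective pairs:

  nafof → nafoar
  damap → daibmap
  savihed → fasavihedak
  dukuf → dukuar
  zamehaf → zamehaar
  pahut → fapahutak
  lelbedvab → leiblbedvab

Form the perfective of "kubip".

dukuf and pahut both have last vowel 'u' yet inflect differently (dukuar, fapahutak), so the last vowel is not what conditions the rule; the final letter is.
"kubip" ends in -p. The one such stem in the data (damap → daibmap) inserts -ib- after the first vowel (as does lelbedvab), so the same rule applies.
The other patterns: stems ending in -f drop the final letter and add -ar; stems ending in -d or -t add fa- … -ak around the stem.
So kubip → kuibbip.

kuibbip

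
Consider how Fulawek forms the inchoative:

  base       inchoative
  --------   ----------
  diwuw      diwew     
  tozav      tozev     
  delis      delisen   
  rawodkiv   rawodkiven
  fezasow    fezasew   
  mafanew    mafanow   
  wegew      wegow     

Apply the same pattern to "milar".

miler

rawodkiv and tozav both end in -v yet inflect differently (rawodkiven, tozev), so the final letter is not what conditions the rule; the last vowel is.
"milar" has last vowel 'a'. The one such stem in the data (tozav → tozev) changes the last vowel to 'e' (as do fezasow, diwuw), so the same rule applies.
So milar → miler.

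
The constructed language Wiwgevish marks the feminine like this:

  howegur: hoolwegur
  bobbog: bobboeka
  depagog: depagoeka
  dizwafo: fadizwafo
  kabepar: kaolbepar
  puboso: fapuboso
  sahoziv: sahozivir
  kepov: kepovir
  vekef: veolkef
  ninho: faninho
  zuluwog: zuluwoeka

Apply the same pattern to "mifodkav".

mifodkavir

"mifodkav" ends in -v. The stems ending in -v (sahoziv → sahozivir, kepov → kepovir) add -ir.
So mifodkav → mifodkavir.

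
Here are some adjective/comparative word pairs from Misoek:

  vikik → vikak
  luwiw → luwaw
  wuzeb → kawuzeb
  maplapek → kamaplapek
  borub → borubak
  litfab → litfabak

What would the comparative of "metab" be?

vikik and maplapek both end in -k yet inflect differently (vikak, kamaplapek), so the final letter is not what conditions the rule; the last vowel is.
"metab" has last vowel 'a'. The one such stem in the data (litfab → litfabak) adds -ak, so the same rule applies.
The other patterns: stems whose last vowel is 'i' change the last vowel to 'a'; stems whose last vowel is 'e' add the prefix ka-.
So metab → metabak.

metabak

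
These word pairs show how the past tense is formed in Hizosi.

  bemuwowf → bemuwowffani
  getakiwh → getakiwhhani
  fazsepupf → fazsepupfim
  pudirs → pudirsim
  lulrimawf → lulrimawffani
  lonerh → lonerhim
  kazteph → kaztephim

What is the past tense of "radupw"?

radupwim

lulrimawf and fazsepupf both end in -f yet inflect differently (lulrimawffani, fazsepupfim), so the final letter is not what conditions the rule; the second-to-last letter is.
"radupw" has second-to-last letter 'p'. The stems whose second-to-last letter is 'p' (fazsepupf → fazsepupfim, kazteph → kaztephim) add -im.
So radupw → radupwim.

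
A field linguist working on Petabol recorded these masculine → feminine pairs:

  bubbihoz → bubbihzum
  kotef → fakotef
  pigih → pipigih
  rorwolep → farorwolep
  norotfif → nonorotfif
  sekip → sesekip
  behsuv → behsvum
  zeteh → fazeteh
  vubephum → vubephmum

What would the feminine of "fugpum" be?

"fugpum" has last vowel 'u'. The stems whose last vowel is 'u' (vubephum → vubephmum, behsuv → behsvum) delete the last vowel and add -um.
The other patterns: stems whose last vowel is 'i' repeat the first consonant+vowel as a prefix; stems whose last vowel is 'e' add the prefix fa-.
So fugpum → fugpmum.

fugpmum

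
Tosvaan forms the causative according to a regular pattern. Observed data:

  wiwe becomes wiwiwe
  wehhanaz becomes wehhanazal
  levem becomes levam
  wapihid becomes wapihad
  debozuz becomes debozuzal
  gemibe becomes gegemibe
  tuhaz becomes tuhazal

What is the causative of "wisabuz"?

wisabuzal

levem and wiwe both have last vowel 'e' yet inflect differently (levam, wiwiwe), so the last vowel is not what conditions the rule; the final letter is.
"wisabuz" ends in -z. The stems ending in -z (debozuz → debozuzal, tuhaz → tuhazal, wehhanaz → wehhanazal) add -al.
So wisabuz → wisabuzal.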